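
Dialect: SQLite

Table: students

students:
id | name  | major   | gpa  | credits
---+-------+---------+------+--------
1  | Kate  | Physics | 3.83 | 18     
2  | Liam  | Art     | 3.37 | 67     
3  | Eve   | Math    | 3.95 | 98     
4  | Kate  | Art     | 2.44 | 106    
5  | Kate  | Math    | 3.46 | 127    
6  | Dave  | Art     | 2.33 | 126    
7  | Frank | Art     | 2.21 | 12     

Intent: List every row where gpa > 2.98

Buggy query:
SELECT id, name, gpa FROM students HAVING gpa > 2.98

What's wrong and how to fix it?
Bug: This is a non-aggregate query (no GROUP BY, no aggregates), so in SQLite the HAVING clause is invalid here; a row-level condition belongs in WHERE

Fix: Replace HAVING with WHERE since the condition applies to individual rows

Corrected query:
SELECT id, name, gpa FROM students WHERE gpa > 2.98

Result:
id | name | gpa 
---+------+-----
1  | Kate | 3.83
2  | Liam | 3.37
3  | Eve  | 3.95
5  | Kate | 3.46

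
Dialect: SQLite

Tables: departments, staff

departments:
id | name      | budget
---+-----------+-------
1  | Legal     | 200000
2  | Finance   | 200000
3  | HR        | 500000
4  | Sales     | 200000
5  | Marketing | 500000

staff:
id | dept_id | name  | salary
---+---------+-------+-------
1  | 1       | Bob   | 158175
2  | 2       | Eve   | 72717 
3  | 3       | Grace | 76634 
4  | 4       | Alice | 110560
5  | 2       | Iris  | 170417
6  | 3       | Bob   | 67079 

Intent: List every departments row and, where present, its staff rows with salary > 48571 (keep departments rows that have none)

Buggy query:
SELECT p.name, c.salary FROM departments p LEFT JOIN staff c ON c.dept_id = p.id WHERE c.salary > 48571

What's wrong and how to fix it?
Bug: Filtering c.salary in WHERE discards the NULL rows produced by LEFT JOIN, turning it into an inner join

Fix: Put 'c.salary > 48571' in the JOIN's ON clause instead of WHERE

Corrected query:
SELECT p.name, c.salary FROM departments p LEFT JOIN staff c ON c.dept_id = p.id AND c.salary > 48571

Result:
name      | salary
----------+-------
Legal     | 158175
Finance   | 72717 
Finance   | 170417
HR        | 67079 
HR        | 76634 
Sales     | 110560
Marketing | NULL  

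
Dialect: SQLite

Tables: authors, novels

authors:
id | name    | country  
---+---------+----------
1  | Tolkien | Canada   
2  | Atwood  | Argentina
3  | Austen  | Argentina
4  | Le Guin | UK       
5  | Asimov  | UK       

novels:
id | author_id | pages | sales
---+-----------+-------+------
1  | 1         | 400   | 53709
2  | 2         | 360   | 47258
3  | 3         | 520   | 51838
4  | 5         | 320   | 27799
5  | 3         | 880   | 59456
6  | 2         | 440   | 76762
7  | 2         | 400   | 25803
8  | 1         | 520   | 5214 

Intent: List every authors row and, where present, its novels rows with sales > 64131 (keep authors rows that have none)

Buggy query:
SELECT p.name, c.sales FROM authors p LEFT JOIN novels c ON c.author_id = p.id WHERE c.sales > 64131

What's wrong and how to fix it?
Bug: Filtering c.sales in WHERE discards the NULL rows produced by LEFT JOIN, turning it into an inner join

Fix: Put 'c.sales > 64131' in the JOIN's ON clause instead of WHERE

Corrected query:
SELECT p.name, c.sales FROM authors p LEFT JOIN novels c ON c.author_id = p.id AND c.sales > 64131

Result:
name    | sales
--------+------
Tolkien | NULL 
Atwood  | 76762
Austen  | NULL 
Le Guin | NULL 
Asimov  | NULL 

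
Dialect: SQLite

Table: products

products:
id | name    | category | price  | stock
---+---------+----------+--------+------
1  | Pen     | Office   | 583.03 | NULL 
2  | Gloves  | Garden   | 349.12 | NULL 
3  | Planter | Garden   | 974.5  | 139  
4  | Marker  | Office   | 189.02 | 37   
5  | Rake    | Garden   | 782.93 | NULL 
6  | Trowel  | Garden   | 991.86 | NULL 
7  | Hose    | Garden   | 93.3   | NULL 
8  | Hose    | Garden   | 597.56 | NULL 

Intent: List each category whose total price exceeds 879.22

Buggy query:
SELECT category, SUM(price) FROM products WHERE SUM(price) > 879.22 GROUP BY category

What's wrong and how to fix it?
Bug: WHERE runs before GROUP BY, so aggregates aren't available there

Fix: Use HAVING (which filters groups after aggregation) instead of WHERE

Corrected query:
SELECT category, SUM(price) FROM products GROUP BY category HAVING SUM(price) > 879.22

Result:
category | SUM(price)
---------+-----------
Garden   | 3789.27   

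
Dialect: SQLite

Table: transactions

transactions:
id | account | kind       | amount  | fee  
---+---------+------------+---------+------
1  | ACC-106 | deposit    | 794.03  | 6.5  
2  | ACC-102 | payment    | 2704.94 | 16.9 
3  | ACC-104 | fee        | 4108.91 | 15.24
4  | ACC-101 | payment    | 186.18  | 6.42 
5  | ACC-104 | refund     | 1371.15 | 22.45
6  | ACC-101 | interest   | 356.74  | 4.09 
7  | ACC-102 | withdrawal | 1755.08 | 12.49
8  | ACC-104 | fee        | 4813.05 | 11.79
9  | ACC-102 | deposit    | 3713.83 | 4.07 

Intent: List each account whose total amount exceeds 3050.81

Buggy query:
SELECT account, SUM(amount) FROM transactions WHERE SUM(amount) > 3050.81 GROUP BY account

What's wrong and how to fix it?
Bug: SUM(amount) is an aggregate, but WHERE filters rows before aggregation

Fix: Use HAVING (which filters groups after aggregation) instead of WHERE

Corrected query:
SELECT account, SUM(amount) FROM transactions GROUP BY account HAVING SUM(amount) > 3050.81

Result:
account | SUM(amount)
--------+------------
ACC-102 | 8173.85    
ACC-104 | 10293.11   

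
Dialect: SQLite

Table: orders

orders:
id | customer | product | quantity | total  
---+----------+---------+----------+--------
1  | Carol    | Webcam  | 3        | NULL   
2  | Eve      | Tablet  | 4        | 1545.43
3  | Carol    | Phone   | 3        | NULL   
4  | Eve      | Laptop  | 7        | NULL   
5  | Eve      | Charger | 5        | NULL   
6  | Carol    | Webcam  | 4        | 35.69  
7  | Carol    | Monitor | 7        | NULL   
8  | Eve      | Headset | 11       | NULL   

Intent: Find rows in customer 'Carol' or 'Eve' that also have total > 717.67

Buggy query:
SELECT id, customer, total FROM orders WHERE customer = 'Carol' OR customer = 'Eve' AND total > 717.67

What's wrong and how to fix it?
Bug: AND binds tighter than OR, so this parses as customer = 'Carol' OR (customer = 'Eve' AND total > 717.67)

Fix: Group the OR with parentheses (or use IN), then AND the threshold

Corrected query:
SELECT id, customer, total FROM orders WHERE (customer = 'Carol' OR customer = 'Eve') AND total > 717.67

Result:
id | customer | total  
---+----------+--------
2  | Eve      | 1545.43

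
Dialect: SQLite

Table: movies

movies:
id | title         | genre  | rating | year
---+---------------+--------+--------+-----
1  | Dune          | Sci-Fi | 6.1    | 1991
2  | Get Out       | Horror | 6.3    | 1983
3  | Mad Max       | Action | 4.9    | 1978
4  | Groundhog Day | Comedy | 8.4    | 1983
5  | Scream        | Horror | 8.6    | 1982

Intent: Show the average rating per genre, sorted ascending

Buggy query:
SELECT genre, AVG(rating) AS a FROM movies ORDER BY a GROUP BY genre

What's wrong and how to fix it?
Bug: ORDER BY appears before GROUP BY; SQL clause order requires GROUP BY first

Fix: Reorder: SELECT … FROM … GROUP BY … ORDER BY …

Corrected query:
SELECT genre, AVG(rating) AS a FROM movies GROUP BY genre ORDER BY a

Result:
genre  | a   
-------+-----
Action | 4.9 
Sci-Fi | 6.1 
Horror | 7.45
Comedy | 8.4 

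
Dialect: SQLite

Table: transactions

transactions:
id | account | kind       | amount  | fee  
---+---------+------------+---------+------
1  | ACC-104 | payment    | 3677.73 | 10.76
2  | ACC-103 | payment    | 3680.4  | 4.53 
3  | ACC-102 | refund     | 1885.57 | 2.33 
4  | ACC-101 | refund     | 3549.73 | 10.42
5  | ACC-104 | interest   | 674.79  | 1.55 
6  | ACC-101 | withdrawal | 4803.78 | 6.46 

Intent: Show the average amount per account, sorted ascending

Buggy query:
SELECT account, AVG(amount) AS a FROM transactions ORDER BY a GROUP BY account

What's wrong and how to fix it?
Bug: GROUP BY must precede ORDER BY

Fix: Move ORDER BY to the end, after GROUP BY

Corrected query:
SELECT account, AVG(amount) AS a FROM transactions GROUP BY account ORDER BY a

Result:
account | a       
--------+---------
ACC-102 | 1885.57 
ACC-104 | 2176.26 
ACC-103 | 3680.4  
ACC-101 | 4176.755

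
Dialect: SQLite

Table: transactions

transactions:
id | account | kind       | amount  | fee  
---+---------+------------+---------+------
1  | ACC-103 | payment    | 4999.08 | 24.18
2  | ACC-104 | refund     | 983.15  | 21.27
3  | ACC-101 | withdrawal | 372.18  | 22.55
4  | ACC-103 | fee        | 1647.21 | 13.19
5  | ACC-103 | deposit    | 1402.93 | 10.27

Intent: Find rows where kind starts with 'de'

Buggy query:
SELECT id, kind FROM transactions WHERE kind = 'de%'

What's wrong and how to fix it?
Bug: Wildcards only work with LIKE; '=' treats '%' as a literal character

Fix: Use LIKE for wildcard pattern matching

Corrected query:
SELECT id, kind FROM transactions WHERE kind LIKE 'de%'

Result:
id | kind   
---+--------
5  | deposit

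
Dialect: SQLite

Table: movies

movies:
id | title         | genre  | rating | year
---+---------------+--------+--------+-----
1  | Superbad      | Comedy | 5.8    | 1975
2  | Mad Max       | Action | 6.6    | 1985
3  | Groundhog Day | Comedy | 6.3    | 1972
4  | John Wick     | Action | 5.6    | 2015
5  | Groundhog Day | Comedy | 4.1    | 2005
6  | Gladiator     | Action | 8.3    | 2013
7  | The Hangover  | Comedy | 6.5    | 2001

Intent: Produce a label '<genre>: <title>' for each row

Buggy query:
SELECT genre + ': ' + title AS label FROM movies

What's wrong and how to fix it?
Bug: SQLite uses || for string concatenation; + coerces text to numbers (yielding 0)

Fix: Use the || operator for string concatenation

Corrected query:
SELECT genre || ': ' || title AS label FROM movies

Result:
label                
---------------------
Comedy: Superbad     
Action: Mad Max      
Comedy: Groundhog Day
Action: John Wick    
Comedy: Groundhog Day
Action: Gladiator    
Comedy: The Hangover 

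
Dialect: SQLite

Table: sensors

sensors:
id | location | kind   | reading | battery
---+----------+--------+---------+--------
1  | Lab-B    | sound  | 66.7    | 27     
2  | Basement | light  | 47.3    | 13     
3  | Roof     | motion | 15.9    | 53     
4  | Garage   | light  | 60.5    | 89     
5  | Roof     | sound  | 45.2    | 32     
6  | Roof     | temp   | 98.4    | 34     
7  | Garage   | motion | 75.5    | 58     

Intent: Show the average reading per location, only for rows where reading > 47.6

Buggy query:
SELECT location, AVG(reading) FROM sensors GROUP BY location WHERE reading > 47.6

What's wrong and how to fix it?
Bug: WHERE cannot follow GROUP BY

Fix: Place WHERE between FROM and GROUP BY

Corrected query:
SELECT location, AVG(reading) FROM sensors WHERE reading > 47.6 GROUP BY location

Result:
location | AVG(reading)
---------+-------------
Garage   | 68          
Lab-B    | 66.7        
Roof     | 98.4        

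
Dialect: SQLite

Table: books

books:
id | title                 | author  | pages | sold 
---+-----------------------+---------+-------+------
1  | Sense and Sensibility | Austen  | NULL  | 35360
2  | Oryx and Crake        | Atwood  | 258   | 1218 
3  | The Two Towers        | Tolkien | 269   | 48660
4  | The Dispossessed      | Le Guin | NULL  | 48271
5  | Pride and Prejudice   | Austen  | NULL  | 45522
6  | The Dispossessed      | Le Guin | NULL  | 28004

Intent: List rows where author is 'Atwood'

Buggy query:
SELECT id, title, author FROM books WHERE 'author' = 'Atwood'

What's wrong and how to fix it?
Bug: Single quotes denote string literals in SQL; the column name is being compared as a constant string

Fix: Remove the quotes around the column name (or use double quotes for an identifier)

Corrected query:
SELECT id, title, author FROM books WHERE author = 'Atwood'

Result:
id | title          | author
---+----------------+-------
2  | Oryx and Crake | Atwood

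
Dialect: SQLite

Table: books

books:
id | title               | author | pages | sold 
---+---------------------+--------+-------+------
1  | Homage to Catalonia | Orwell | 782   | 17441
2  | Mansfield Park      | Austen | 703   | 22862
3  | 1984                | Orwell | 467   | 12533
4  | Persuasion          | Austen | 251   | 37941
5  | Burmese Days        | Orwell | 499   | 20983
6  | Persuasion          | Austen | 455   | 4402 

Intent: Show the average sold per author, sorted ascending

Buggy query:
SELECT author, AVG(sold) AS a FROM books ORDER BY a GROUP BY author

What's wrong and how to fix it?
Bug: ORDER BY appears before GROUP BY; SQL clause order requires GROUP BY first

Fix: Move ORDER BY to the end, after GROUP BY

Corrected query:
SELECT author, AVG(sold) AS a FROM books GROUP BY author ORDER BY a

Result:
author | a           
-------+-------------
Orwell | 16985.666667
Austen | 21735       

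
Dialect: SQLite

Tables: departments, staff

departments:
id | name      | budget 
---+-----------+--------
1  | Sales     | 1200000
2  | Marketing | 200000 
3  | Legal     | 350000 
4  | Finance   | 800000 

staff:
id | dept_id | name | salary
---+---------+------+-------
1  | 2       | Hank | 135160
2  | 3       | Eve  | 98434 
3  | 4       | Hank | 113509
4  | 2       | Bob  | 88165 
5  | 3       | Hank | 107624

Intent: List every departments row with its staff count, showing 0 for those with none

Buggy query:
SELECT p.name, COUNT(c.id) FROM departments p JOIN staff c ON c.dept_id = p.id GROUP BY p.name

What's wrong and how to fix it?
Bug: An inner join excludes parents with zero children

Fix: Use LEFT JOIN so parents without children still appear (COUNT(c.id) gives 0)

Corrected query:
SELECT p.name, COUNT(c.id) FROM departments p LEFT JOIN staff c ON c.dept_id = p.id GROUP BY p.name

Result:
name      | COUNT(c.id)
----------+------------
Finance   | 1          
Legal     | 2          
Marketing | 2          
Sales     | 0          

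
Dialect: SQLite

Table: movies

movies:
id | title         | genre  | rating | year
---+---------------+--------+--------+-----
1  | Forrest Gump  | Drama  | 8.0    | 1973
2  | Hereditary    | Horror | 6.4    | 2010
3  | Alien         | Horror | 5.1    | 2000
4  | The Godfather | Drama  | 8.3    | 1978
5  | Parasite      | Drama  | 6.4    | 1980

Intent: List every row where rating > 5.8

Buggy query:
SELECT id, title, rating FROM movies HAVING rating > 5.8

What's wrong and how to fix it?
Bug: This is a non-aggregate query (no GROUP BY, no aggregates), so in SQLite the HAVING clause is invalid here; a row-level condition belongs in WHERE

Fix: Use WHERE for row-level filtering

Corrected query:
SELECT id, title, rating FROM movies WHERE rating > 5.8

Result:
id | title         | rating
---+---------------+-------
1  | Forrest Gump  | 8     
2  | Hereditary    | 6.4   
4  | The Godfather | 8.3   
5  | Parasite      | 6.4   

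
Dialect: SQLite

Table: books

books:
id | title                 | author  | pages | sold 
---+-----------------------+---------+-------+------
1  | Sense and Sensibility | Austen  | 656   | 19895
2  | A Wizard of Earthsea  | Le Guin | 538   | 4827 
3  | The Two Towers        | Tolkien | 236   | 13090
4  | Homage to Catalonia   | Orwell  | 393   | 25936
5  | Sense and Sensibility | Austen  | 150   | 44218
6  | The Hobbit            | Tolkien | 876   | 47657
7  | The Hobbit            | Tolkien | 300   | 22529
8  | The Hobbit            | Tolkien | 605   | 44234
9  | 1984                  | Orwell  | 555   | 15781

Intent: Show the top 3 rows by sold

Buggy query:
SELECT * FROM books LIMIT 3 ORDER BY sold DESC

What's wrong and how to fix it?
Bug: LIMIT must come after ORDER BY

Fix: Swap the clauses: ORDER BY first, then LIMIT

Corrected query:
SELECT * FROM books ORDER BY sold DESC LIMIT 3

Result:
id | title                 | author  | pages | sold 
---+-----------------------+---------+-------+------
6  | The Hobbit            | Tolkien | 876   | 47657
8  | The Hobbit            | Tolkien | 605   | 44234
5  | Sense and Sensibility | Austen  | 150   | 44218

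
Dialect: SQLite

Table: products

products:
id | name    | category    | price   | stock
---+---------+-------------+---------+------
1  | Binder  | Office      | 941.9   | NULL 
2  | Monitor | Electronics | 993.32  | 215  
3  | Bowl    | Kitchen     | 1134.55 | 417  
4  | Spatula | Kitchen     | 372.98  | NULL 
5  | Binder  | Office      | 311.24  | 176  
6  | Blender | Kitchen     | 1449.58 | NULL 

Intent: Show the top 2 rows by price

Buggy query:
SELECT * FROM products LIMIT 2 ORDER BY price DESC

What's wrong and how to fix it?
Bug: LIMIT must come after ORDER BY

Fix: Swap the clauses: ORDER BY first, then LIMIT

Corrected query:
SELECT * FROM products ORDER BY price DESC LIMIT 2

Result:
id | name    | category | price   | stock
---+---------+----------+---------+------
6  | Blender | Kitchen  | 1449.58 | NULL 
3  | Bowl    | Kitchen  | 1134.55 | 417  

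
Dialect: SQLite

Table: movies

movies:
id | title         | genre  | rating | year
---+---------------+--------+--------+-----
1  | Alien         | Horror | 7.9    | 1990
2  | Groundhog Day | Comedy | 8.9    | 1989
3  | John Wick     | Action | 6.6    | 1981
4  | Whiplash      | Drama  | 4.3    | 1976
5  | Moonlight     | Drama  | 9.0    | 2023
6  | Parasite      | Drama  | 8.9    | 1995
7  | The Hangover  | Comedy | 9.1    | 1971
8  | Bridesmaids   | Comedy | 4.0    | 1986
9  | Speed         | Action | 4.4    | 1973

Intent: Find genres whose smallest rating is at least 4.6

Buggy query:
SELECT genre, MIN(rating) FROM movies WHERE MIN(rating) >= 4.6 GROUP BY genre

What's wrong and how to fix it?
Bug: MIN() in WHERE is a misuse of aggregate

Fix: Use HAVING for the per-group MIN condition

Corrected query:
SELECT genre, MIN(rating) FROM movies GROUP BY genre HAVING MIN(rating) >= 4.6

Result:
genre  | MIN(rating)
-------+------------
Horror | 7.9        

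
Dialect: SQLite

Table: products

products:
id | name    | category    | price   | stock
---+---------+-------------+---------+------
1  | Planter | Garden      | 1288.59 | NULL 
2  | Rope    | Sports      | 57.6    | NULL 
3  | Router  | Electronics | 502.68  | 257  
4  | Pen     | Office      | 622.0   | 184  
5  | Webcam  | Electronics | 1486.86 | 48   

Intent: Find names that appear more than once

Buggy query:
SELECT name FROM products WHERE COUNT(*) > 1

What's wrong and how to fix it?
Bug: WHERE can't reference COUNT(*); aggregates are computed after WHERE

Fix: Group first, then use HAVING for the count condition

Corrected query:
SELECT name FROM products GROUP BY name HAVING COUNT(*) > 1

Result:
(no rows)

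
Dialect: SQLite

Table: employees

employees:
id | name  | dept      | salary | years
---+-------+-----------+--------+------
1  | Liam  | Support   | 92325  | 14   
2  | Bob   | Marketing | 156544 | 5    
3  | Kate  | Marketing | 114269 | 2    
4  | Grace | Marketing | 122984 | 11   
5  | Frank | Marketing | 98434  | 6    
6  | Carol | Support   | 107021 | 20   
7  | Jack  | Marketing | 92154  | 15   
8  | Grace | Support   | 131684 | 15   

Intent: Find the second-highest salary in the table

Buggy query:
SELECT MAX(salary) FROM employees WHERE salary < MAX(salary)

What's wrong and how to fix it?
Bug: The inner MAX is an aggregate inside WHERE, which is not allowed

Fix: Compute the overall MAX in a subquery, then take MAX of rows below it

Corrected query:
SELECT MAX(salary) FROM employees WHERE salary < (SELECT MAX(salary) FROM employees)

Result:
MAX(salary)
-----------
131684     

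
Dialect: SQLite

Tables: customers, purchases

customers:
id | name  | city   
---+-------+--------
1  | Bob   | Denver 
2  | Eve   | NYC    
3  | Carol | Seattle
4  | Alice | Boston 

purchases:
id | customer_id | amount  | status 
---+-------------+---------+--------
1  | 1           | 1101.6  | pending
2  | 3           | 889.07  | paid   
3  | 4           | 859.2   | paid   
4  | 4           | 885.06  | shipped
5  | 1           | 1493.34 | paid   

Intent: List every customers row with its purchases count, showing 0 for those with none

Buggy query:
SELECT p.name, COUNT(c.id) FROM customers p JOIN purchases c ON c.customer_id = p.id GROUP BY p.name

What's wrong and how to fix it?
Bug: An inner join excludes parents with zero children

Fix: Switch to LEFT JOIN to retain unmatched parent rows

Corrected query:
SELECT p.name, COUNT(c.id) FROM customers p LEFT JOIN purchases c ON c.customer_id = p.id GROUP BY p.name

Result:
name  | COUNT(c.id)
------+------------
Alice | 2          
Bob   | 2          
Carol | 1          
Eve   | 0          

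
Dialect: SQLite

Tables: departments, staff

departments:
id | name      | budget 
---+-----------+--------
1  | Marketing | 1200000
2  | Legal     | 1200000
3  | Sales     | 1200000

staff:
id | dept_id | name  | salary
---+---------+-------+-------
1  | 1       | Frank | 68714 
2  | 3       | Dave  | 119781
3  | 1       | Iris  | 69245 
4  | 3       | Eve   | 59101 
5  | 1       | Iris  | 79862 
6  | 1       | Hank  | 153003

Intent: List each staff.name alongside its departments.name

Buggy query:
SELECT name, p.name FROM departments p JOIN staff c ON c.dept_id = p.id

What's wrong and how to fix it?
Bug: 'name' exists in both joined tables, so the database can't tell which one is meant

Fix: Qualify the column with its table alias (c.name)

Corrected query:
SELECT c.name, p.name FROM departments p JOIN staff c ON c.dept_id = p.id

Result:
name  | name     
------+----------
Frank | Marketing
Dave  | Sales    
Iris  | Marketing
Eve   | Sales    
Iris  | Marketing
Hank  | Marketing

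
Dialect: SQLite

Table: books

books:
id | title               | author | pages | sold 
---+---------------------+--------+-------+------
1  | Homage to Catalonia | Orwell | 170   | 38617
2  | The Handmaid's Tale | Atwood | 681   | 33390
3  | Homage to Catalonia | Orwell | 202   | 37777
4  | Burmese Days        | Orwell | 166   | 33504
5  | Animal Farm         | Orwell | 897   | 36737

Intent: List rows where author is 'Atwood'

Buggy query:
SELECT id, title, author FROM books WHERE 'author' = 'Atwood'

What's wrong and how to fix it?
Bug: Single quotes denote string literals in SQL; the column name is being compared as a constant string

Fix: Reference the column as author without single quotes

Corrected query:
SELECT id, title, author FROM books WHERE author = 'Atwood'

Result:
id | title               | author
---+---------------------+-------
2  | The Handmaid's Tale | Atwood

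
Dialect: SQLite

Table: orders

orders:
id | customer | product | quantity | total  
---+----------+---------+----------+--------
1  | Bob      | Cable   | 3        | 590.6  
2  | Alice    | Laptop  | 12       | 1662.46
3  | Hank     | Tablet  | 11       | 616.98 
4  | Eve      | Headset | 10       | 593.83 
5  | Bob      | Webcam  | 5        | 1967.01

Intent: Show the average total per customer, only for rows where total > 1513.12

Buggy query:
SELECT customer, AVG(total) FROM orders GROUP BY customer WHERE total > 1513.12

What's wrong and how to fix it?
Bug: WHERE cannot follow GROUP BY

Fix: Move the WHERE clause before GROUP BY

Corrected query:
SELECT customer, AVG(total) FROM orders WHERE total > 1513.12 GROUP BY customer

Result:
customer | AVG(total)
---------+-----------
Alice    | 1662.46   
Bob      | 1967.01   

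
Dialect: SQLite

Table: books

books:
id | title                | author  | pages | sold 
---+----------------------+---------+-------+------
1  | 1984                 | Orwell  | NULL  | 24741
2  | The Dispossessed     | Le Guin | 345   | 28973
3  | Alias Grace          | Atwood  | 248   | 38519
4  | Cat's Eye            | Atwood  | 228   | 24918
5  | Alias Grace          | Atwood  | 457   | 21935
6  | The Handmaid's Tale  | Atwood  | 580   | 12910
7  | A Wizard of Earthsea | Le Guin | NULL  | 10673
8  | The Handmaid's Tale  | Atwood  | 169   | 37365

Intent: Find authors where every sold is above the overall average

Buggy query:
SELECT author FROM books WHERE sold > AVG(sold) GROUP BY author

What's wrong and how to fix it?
Bug: AVG() is an aggregate; it can't sit directly in WHERE

Fix: Use a subquery for AVG and a HAVING MIN(...) filter so the condition holds for every row in the group

Corrected query:
SELECT author FROM books GROUP BY author HAVING MIN(sold) > (SELECT AVG(sold) FROM books)

Result:
(no rows)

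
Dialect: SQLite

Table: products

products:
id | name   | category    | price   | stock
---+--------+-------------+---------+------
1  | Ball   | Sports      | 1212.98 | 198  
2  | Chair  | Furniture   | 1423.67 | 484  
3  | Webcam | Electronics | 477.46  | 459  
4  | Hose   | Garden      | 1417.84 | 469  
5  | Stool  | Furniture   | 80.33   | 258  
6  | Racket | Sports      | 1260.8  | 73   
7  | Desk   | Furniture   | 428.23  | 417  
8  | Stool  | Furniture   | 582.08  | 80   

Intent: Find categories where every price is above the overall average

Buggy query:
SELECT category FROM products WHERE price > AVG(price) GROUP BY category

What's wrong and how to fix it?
Bug: WHERE evaluates per row before aggregation, so AVG() is unavailable

Fix: Compute the overall average in a scalar subquery and compare each group's MIN against it in HAVING

Corrected query:
SELECT category FROM products GROUP BY category HAVING MIN(price) > (SELECT AVG(price) FROM products)

Result:
category
--------
Garden  
Sports  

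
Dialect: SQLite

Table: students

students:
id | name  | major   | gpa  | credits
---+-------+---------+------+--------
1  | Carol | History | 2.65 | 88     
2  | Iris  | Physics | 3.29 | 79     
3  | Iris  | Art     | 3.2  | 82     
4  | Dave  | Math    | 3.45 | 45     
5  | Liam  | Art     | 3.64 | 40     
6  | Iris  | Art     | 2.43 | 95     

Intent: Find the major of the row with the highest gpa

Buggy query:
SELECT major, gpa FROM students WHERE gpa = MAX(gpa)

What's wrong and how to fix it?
Bug: MAX(gpa) is an aggregate and cannot be used directly in WHERE

Fix: Use a subquery: WHERE gpa = (SELECT MAX(gpa) FROM students)

Corrected query:
SELECT major, gpa FROM students WHERE gpa = (SELECT MAX(gpa) FROM students)

Result:
major | gpa 
------+-----
Art   | 3.64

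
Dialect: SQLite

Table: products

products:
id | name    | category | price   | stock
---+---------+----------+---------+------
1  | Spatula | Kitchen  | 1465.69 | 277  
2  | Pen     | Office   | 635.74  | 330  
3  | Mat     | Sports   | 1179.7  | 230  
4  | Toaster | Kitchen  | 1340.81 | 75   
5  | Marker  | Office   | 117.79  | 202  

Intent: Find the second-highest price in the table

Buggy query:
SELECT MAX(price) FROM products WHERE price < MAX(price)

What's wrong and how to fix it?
Bug: MAX(price) on the right of the comparison is an aggregate-in-WHERE error

Fix: Compute the overall MAX in a subquery, then take MAX of rows below it

Corrected query:
SELECT MAX(price) FROM products WHERE price < (SELECT MAX(price) FROM products)

Result:
MAX(price)
----------
1340.81   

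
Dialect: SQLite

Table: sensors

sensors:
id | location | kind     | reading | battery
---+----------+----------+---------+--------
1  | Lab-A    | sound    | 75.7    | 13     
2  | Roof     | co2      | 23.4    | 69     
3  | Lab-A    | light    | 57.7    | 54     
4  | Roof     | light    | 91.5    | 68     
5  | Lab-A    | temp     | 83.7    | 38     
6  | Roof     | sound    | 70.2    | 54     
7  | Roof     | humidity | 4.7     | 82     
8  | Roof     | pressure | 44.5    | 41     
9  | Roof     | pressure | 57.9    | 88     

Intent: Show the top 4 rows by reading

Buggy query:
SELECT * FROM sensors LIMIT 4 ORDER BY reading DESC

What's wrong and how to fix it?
Bug: ORDER BY cannot follow LIMIT; LIMIT is the final clause

Fix: Swap the clauses: ORDER BY first, then LIMIT

Corrected query:
SELECT * FROM sensors ORDER BY reading DESC LIMIT 4

Result:
id | location | kind  | reading | battery
---+----------+-------+---------+--------
4  | Roof     | light | 91.5    | 68     
5  | Lab-A    | temp  | 83.7    | 38     
1  | Lab-A    | sound | 75.7    | 13     
6  | Roof     | sound | 70.2    | 54     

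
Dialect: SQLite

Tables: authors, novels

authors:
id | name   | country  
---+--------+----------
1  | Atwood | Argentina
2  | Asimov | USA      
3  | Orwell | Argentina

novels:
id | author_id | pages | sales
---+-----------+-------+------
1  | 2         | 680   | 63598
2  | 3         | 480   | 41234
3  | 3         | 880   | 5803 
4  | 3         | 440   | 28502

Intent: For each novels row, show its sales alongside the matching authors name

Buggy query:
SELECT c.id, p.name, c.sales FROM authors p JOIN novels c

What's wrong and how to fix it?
Bug: JOIN with no ON clause produces a cartesian product; every novels row pairs with every authors row

Fix: Specify the join condition linking the foreign key to the parent id

Corrected query:
SELECT c.id, p.name, c.sales FROM authors p JOIN novels c ON c.author_id = p.id

Result:
id | name   | sales
---+--------+------
1  | Asimov | 63598
2  | Orwell | 41234
3  | Orwell | 5803 
4  | Orwell | 28502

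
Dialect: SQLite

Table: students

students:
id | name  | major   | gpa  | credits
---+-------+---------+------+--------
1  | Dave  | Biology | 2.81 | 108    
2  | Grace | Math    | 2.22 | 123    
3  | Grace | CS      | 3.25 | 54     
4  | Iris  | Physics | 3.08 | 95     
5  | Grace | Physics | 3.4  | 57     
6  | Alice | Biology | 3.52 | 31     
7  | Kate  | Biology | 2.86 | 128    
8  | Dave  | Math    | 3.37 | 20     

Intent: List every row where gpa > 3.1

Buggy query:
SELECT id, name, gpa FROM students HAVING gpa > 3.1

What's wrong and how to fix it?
Bug: HAVING filters the output of aggregation, but this query has no GROUP BY and no aggregate functions, so SQLite rejects it (HAVING clause on a non-aggregate query); the condition here is per row

Fix: Replace HAVING with WHERE since the condition applies to individual rows

Corrected query:
SELECT id, name, gpa FROM students WHERE gpa > 3.1

Result:
id | name  | gpa 
---+-------+-----
3  | Grace | 3.25
5  | Grace | 3.4 
6  | Alice | 3.52
8  | Dave  | 3.37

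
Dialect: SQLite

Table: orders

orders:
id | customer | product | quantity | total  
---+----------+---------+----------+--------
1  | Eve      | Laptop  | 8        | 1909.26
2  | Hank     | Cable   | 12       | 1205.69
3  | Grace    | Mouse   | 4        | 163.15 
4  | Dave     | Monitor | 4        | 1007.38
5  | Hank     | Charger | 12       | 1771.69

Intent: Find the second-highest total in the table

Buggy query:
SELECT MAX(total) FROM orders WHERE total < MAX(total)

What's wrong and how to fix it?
Bug: The inner MAX is an aggregate inside WHERE, which is not allowed

Fix: Put the inner MAX in a scalar subquery

Corrected query:
SELECT MAX(total) FROM orders WHERE total < (SELECT MAX(total) FROM orders)

Result:
MAX(total)
----------
1771.69   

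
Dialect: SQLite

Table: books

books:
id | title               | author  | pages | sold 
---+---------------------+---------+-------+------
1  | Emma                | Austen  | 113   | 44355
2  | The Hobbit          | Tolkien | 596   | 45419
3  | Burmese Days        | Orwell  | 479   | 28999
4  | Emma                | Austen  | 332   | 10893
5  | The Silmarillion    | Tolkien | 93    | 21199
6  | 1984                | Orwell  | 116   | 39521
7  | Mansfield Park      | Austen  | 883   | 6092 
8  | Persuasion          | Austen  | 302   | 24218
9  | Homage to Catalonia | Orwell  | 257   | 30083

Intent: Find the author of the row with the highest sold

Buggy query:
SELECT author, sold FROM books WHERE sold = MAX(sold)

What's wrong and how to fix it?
Bug: WHERE is evaluated per row; an aggregate over the whole table isn't defined there

Fix: Use a subquery: WHERE sold = (SELECT MAX(sold) FROM books)

Corrected query:
SELECT author, sold FROM books WHERE sold = (SELECT MAX(sold) FROM books)

Result:
author  | sold 
--------+------
Tolkien | 45419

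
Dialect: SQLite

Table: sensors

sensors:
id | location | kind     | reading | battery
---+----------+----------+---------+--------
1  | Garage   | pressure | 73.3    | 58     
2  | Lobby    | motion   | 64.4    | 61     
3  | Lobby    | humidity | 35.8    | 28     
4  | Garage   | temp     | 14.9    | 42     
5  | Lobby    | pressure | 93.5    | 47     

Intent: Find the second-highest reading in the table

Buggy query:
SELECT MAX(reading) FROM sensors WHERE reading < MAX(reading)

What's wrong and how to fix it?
Bug: MAX(reading) on the right of the comparison is an aggregate-in-WHERE error

Fix: Compute the overall MAX in a subquery, then take MAX of rows below it

Corrected query:
SELECT MAX(reading) FROM sensors WHERE reading < (SELECT MAX(reading) FROM sensors)

Result:
MAX(reading)
------------
73.3        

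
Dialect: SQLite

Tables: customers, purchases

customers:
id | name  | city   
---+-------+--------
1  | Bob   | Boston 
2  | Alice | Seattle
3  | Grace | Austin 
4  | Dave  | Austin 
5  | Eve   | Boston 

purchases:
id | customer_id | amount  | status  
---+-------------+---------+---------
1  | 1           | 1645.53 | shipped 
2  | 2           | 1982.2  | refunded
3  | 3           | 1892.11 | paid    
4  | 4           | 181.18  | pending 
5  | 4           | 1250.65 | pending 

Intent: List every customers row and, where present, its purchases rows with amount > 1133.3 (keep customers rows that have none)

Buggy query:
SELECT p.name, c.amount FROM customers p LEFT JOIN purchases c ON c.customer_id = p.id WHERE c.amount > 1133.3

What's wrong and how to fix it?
Bug: Filtering c.amount in WHERE discards the NULL rows produced by LEFT JOIN, turning it into an inner join

Fix: Move the right-table condition into the ON clause so unmatched parents are kept

Corrected query:
SELECT p.name, c.amount FROM customers p LEFT JOIN purchases c ON c.customer_id = p.id AND c.amount > 1133.3

Result:
name  | amount 
------+--------
Bob   | 1645.53
Alice | 1982.2 
Grace | 1892.11
Dave  | 1250.65
Eve   | NULL   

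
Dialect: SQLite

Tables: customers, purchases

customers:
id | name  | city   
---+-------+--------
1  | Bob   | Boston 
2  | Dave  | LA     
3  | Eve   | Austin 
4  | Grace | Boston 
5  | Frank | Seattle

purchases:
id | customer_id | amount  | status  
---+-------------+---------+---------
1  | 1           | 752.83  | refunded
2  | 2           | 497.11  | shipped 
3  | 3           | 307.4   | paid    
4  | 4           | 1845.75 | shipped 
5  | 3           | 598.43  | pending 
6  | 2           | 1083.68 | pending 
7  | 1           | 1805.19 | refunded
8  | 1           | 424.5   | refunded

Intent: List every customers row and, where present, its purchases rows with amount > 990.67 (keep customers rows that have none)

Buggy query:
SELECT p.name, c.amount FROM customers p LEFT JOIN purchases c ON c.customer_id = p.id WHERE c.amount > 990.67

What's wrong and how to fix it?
Bug: Filtering c.amount in WHERE discards the NULL rows produced by LEFT JOIN, turning it into an inner join

Fix: Move the right-table condition into the ON clause so unmatched parents are kept

Corrected query:
SELECT p.name, c.amount FROM customers p LEFT JOIN purchases c ON c.customer_id = p.id AND c.amount > 990.67

Result:
name  | amount 
------+--------
Bob   | 1805.19
Dave  | 1083.68
Eve   | NULL   
Grace | 1845.75
Frank | NULL   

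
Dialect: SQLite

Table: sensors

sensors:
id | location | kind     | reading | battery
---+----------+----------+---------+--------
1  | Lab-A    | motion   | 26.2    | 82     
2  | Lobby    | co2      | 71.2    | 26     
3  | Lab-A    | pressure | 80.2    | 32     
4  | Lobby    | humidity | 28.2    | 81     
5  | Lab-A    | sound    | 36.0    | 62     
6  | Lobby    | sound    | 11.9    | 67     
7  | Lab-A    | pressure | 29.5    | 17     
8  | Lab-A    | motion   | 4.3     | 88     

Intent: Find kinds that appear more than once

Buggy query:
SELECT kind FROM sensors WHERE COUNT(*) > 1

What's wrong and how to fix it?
Bug: WHERE can't reference COUNT(*); aggregates are computed after WHERE

Fix: GROUP BY kind, then filter groups with HAVING COUNT(*) > 1

Corrected query:
SELECT kind FROM sensors GROUP BY kind HAVING COUNT(*) > 1

Result:
kind    
--------
motion  
pressure
sound   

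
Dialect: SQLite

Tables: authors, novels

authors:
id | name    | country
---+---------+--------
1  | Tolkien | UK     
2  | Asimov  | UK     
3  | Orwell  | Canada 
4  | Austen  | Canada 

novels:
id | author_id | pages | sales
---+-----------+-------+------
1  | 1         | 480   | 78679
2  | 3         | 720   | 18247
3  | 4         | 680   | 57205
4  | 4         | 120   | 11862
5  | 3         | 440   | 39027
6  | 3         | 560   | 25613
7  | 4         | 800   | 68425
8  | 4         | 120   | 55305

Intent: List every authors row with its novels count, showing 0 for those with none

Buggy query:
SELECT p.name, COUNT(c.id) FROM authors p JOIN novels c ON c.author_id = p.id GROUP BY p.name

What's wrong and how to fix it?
Bug: INNER JOIN drops authors rows that have no matching novels rows

Fix: Switch to LEFT JOIN to retain unmatched parent rows

Corrected query:
SELECT p.name, COUNT(c.id) FROM authors p LEFT JOIN novels c ON c.author_id = p.id GROUP BY p.name

Result:
name    | COUNT(c.id)
--------+------------
Asimov  | 0          
Austen  | 4          
Orwell  | 3          
Tolkien | 1          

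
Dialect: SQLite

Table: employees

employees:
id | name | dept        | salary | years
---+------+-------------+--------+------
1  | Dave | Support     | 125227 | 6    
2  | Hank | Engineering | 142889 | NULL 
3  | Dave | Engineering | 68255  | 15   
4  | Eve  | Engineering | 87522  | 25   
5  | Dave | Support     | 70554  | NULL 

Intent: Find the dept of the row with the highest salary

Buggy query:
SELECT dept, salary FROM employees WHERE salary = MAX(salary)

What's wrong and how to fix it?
Bug: MAX(salary) is an aggregate and cannot be used directly in WHERE

Fix: Use a subquery: WHERE salary = (SELECT MAX(salary) FROM employees)

Corrected query:
SELECT dept, salary FROM employees WHERE salary = (SELECT MAX(salary) FROM employees)

Result:
dept        | salary
------------+-------
Engineering | 142889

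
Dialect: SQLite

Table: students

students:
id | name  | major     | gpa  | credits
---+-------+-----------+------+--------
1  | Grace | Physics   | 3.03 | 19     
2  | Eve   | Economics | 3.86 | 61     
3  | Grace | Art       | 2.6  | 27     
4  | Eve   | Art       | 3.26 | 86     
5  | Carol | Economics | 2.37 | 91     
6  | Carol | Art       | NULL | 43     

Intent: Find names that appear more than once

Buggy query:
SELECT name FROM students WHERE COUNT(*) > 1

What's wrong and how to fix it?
Bug: WHERE can't reference COUNT(*); aggregates are computed after WHERE

Fix: Group first, then use HAVING for the count condition

Corrected query:
SELECT name FROM students GROUP BY name HAVING COUNT(*) > 1

Result:
name 
-----
Carol
Eve  
Grace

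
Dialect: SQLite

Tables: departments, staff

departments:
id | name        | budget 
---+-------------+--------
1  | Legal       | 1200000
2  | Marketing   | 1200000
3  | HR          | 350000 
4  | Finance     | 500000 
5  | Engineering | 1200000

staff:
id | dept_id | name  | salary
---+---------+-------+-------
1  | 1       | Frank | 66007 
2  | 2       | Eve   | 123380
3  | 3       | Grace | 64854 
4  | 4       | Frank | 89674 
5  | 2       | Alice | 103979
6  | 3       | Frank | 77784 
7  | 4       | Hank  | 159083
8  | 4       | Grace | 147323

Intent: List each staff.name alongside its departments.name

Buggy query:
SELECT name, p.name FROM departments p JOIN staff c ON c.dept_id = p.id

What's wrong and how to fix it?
Bug: 'name' exists in both joined tables, so the database can't tell which one is meant

Fix: Qualify the column with its table alias (c.name)

Corrected query:
SELECT c.name, p.name FROM departments p JOIN staff c ON c.dept_id = p.id

Result:
name  | name     
------+----------
Frank | Legal    
Eve   | Marketing
Grace | HR       
Frank | Finance  
Alice | Marketing
Frank | HR       
Hank  | Finance  
Grace | Finance  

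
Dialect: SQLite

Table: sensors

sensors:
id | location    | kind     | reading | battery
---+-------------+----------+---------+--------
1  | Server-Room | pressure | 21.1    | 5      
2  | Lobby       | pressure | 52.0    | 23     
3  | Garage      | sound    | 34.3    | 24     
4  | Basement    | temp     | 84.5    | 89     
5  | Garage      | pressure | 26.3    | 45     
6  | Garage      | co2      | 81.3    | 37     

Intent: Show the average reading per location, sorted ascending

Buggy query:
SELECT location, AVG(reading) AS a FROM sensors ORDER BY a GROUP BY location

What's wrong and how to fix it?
Bug: ORDER BY appears before GROUP BY; SQL clause order requires GROUP BY first

Fix: Reorder: SELECT … FROM … GROUP BY … ORDER BY …

Corrected query:
SELECT location, AVG(reading) AS a FROM sensors GROUP BY location ORDER BY a

Result:
location    | a   
------------+-----
Server-Room | 21.1
Garage      | 47.3
Lobby       | 52  
Basement    | 84.5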